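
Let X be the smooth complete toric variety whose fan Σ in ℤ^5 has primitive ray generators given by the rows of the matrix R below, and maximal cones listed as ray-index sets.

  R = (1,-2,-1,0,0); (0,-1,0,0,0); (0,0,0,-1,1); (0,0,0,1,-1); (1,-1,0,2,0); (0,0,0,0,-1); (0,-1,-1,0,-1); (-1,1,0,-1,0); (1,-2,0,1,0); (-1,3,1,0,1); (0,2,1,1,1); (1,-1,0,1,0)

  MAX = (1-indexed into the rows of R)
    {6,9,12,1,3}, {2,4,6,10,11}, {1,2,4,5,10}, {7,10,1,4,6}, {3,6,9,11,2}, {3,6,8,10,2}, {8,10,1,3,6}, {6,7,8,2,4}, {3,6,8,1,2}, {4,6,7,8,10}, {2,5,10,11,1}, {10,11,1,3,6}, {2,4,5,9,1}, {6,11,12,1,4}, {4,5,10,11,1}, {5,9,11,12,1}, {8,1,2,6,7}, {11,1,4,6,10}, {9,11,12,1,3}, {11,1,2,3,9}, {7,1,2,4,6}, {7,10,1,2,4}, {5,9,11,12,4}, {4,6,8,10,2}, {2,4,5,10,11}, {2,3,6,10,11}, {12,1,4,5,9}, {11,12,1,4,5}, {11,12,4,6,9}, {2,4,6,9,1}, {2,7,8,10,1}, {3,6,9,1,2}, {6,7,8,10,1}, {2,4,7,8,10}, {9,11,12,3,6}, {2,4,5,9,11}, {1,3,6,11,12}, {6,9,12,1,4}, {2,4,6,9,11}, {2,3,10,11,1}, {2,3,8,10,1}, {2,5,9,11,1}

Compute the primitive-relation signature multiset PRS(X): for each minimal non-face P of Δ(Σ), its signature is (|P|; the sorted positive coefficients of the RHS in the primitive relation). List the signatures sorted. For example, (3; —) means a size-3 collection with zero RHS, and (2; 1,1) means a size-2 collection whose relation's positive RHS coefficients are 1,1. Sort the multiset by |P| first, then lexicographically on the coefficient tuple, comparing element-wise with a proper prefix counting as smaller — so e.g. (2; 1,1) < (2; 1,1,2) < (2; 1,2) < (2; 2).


Minimal non-faces — 22 found among 12 rays, 42 max cones:

  P={3,4}:  v_{3} + v_{4} = 0  ⇒ sig = (2; —)
  P={8,12}:  v_{8} + v_{12} = 0  ⇒ sig = (2; —)
  P={2,12}:  v_{2} + v_{12} = v_{9}  ⇒ sig = (2; 1)
  P={8,9}:  v_{8} + v_{9} = v_{2}  ⇒ sig = (2; 1)
  P={8,11}:  v_{8} + v_{11} = v_{10}  ⇒ sig = (2; 1)
  P={10,12}:  v_{10} + v_{12} = v_{11}  ⇒ sig = (2; 1)
  P={3,7}:  v_{3} + v_{7} = v_{1} + v_{8}  ⇒ sig = (2; 1,1)
  P={5,6}:  v_{5} + v_{6} = v_{4} + v_{12}  ⇒ sig = (2; 1,1)
  P={7,12}:  v_{7} + v_{12} = v_{1} + v_{4}  ⇒ sig = (2; 1,1)
  P={9,10}:  v_{9} + v_{10} = v_{2} + v_{11}  ⇒ sig = (2; 1,1)
  P={3,5}:  v_{3} + v_{5} = v_{1} + v_{2} + v_{11}  ⇒ sig = (2; 1,1,1)
  P={7,9}:  v_{7} + v_{9} = v_{1} + v_{2} + v_{4}  ⇒ sig = (2; 1,1,1)
  P={7,11}:  v_{7} + v_{11} = v_{1} + v_{4} + v_{10}  ⇒ sig = (2; 1,1,1)
  P={5,8}:  v_{5} + v_{8} = v_{1} + v_{2} + v_{4} + v_{10}  ⇒ sig = (2; 1,1,1,1)
  P={5,7}:  v_{5} + v_{7} = 2·v_{1} + v_{2} + 2·v_{4} + v_{10}  ⇒ sig = (2; 1,1,2,2)
  P={1,4,8}:  v_{1} + v_{4} + v_{8} = v_{7}  ⇒ sig = (3; 1)
  P={1,2,6,10}:  v_{1} + v_{2} + v_{6} + v_{10} = 0  ⇒ sig = (4; —)
  P={1,2,4,11}:  v_{1} + v_{2} + v_{4} + v_{11} = v_{5}  ⇒ sig = (4; 1)
  P={1,2,6,11}:  v_{1} + v_{2} + v_{6} + v_{11} = v_{12}  ⇒ sig = (4; 1)
  P={1,4,9,11}:  v_{1} + v_{4} + v_{9} + v_{11} = v_{5} + v_{12}  ⇒ sig = (4; 1,1)
  P={2,6,7,10}:  v_{2} + v_{6} + v_{7} + v_{10} = v_{4} + v_{8}  ⇒ sig = (4; 1,1)
  P={1,6,9,11}:  v_{1} + v_{6} + v_{9} + v_{11} = 2·v_{12}  ⇒ sig = (4; 2)

Signatures (|P|; sorted positive RHS coefficients), sorted:
    |P|=2: 15 collections, coeffs (), (), (1), (1), (1), (1), (1,1), (1,1), (1,1), (1,1), (1,1,1), (1,1,1), (1,1,1), (1,1,1,1), (1,1,2,2)
    |P|=3: 1 collection, coeffs (1)
    |P|=4: 6 collections, coeffs (), (1), (1), (1,1), (1,1), (2)


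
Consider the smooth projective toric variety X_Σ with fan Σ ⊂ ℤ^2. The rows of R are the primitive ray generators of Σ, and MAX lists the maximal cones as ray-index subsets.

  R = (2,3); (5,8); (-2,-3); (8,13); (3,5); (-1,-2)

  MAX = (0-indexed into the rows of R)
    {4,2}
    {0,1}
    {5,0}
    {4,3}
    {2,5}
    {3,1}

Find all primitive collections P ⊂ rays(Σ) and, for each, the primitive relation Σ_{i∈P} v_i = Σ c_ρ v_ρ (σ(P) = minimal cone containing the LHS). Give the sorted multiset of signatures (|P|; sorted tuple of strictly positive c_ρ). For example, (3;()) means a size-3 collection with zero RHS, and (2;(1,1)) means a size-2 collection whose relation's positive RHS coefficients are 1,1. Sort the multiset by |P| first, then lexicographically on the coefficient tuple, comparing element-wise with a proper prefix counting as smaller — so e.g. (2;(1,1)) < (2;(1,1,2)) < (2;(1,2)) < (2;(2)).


Primitive collections (9):

  {0,2}:  v_{0} + v_{2} = 0  ⟹  sig = (2;())
  {0,4}:  v_{0} + v_{4} = v_{1}  ⟹  sig = (2;(1))
  {1,2}:  v_{1} + v_{2} = v_{4}  ⟹  sig = (2;(1))
  {1,4}:  v_{1} + v_{4} = v_{3}  ⟹  sig = (2;(1))
  {4,5}:  v_{4} + v_{5} = v_{0}  ⟹  sig = (2;(1))
  {3,5}:  v_{3} + v_{5} = v_{0} + v_{1}  ⟹  sig = (2;(1,1))
  {0,3}:  v_{0} + v_{3} = 2·v_{1}  ⟹  sig = (2;(2))
  {1,5}:  v_{1} + v_{5} = 2·v_{0}  ⟹  sig = (2;(2))
  {2,3}:  v_{2} + v_{3} = 2·v_{4}  ⟹  sig = (2;(2))

so the primitive-relation signature multiset is
[(2;()), (2;(1)), (2;(1)), (2;(1)), (2;(1)), (2;(1,1)), (2;(2)), (2;(2)), (2;(2))]


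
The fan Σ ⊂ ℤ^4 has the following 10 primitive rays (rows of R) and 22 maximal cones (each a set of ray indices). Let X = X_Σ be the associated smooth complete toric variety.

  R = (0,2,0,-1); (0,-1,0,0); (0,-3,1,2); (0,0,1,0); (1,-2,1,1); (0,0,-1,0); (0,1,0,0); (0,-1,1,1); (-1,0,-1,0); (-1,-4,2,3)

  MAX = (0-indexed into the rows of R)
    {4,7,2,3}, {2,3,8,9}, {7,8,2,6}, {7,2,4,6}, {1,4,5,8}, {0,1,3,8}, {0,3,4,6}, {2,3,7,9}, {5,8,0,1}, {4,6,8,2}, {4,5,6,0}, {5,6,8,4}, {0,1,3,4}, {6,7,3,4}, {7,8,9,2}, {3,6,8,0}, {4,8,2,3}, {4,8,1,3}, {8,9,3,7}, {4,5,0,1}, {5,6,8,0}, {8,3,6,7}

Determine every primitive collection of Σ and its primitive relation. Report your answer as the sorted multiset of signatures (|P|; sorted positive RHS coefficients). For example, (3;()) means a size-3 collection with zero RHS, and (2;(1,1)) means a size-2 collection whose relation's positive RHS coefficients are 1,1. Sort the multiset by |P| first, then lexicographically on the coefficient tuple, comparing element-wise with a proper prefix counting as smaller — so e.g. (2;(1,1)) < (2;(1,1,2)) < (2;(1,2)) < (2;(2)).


Primitive collections (18):

  • {1,6}:  v_{1} + v_{6} = 0 — sig = (2;())
  • {3,5}:  v_{3} + v_{5} = 0 — sig = (2;())
  • {0,2}:  v_{0} + v_{2} = v_{7} — sig = (2;(1))
  • {0,7}:  v_{0} + v_{7} = v_{3} + v_{6} — sig = (2;(1,1))
  • {1,7}:  v_{1} + v_{7} = v_{3} + v_{4} + v_{8} — sig = (2;(1,1,1))
  • {5,7}:  v_{5} + v_{7} = v_{4} + v_{6} + v_{8} — sig = (2;(1,1,1))
  • {5,9}:  v_{5} + v_{9} = v_{2} + v_{7} + v_{8} — sig = (2;(1,1,1))
  • {0,9}:  v_{0} + v_{9} = v_{3} + 2·v_{7} + v_{8} — sig = (2;(1,1,2))
  • {1,9}:  v_{1} + v_{9} = v_{2} + 2·v_{3} + v_{4} + 2·v_{8} — sig = (2;(1,1,2,2))
  • {4,9}:  v_{4} + v_{9} = 2·v_{2} + v_{3} — sig = (2;(1,2))
  • {1,2}:  v_{1} + v_{2} = v_{3} + 2·v_{4} + 2·v_{8} — sig = (2;(1,2,2))
  • {2,5}:  v_{2} + v_{5} = 2·v_{4} + v_{6} + 2·v_{8} — sig = (2;(1,2,2))
  • {6,9}:  v_{6} + v_{9} = 3·v_{7} + v_{8} — sig = (2;(1,3))
  • {0,4,8}:  v_{0} + v_{4} + v_{8} = 0 — sig = (3;())
  • {4,7,8}:  v_{4} + v_{7} + v_{8} = v_{2} — sig = (3;(1))
  • {2,3,6}:  v_{2} + v_{3} + v_{6} = 2·v_{7} — sig = (3;(2))
  • {2,3,7,8}:  v_{2} + v_{3} + v_{7} + v_{8} = v_{9} — sig = (4;(1))
  • {3,4,6,8}:  v_{3} + v_{4} + v_{6} + v_{8} = v_{7} — sig = (4;(1))

Signatures (|P|; sorted positive RHS coefficients), sorted:
{ (2;()) ×2,  (2;(1)),  (2;(1,1)),  (2;(1,1,1)) ×3,  (2;(1,1,2)),  (2;(1,1,2,2)),  (2;(1,2)),  (2;(1,2,2)) ×2,  (2;(1,3)),  (3;()),  (3;(1)),  (3;(2)),  (4;(1)) ×2 }


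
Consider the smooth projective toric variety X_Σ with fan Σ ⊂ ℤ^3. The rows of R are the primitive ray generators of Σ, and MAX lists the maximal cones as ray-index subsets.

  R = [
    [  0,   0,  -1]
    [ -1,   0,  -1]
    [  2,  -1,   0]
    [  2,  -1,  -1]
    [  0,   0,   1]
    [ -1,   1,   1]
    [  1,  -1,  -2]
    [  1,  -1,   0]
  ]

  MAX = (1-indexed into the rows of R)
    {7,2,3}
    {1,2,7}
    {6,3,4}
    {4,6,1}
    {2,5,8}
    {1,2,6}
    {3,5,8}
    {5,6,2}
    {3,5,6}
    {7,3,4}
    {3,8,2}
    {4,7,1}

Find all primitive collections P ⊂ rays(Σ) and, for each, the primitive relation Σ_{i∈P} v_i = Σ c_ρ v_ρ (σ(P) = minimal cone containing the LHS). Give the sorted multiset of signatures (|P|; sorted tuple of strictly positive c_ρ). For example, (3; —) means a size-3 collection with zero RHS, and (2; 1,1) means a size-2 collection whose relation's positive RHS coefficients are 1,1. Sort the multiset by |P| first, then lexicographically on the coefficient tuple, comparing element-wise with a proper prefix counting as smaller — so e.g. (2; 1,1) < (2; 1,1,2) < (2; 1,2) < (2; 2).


Minimal non-faces — 12 found among 8 rays, 12 max cones:

  {1,5}:  v_{1} + v_{5} = 0  ⟹  sig = (2; —)
  {1,3}:  v_{1} + v_{3} = v_{4}  ⟹  sig = (2; 1)
  {2,4}:  v_{2} + v_{4} = v_{7}  ⟹  sig = (2; 1)
  {4,5}:  v_{4} + v_{5} = v_{3}  ⟹  sig = (2; 1)
  {6,7}:  v_{6} + v_{7} = v_{1}  ⟹  sig = (2; 1)
  {6,8}:  v_{6} + v_{8} = v_{5}  ⟹  sig = (2; 1)
  {1,8}:  v_{1} + v_{8} = v_{2} + v_{3}  ⟹  sig = (2; 1,1)
  {5,7}:  v_{5} + v_{7} = v_{2} + v_{3}  ⟹  sig = (2; 1,1)
  {4,8}:  v_{4} + v_{8} = v_{2} + 2·v_{3}  ⟹  sig = (2; 1,2)
  {7,8}:  v_{7} + v_{8} = 2·v_{2} + 2·v_{3}  ⟹  sig = (2; 2,2)
  {2,3,6}:  v_{2} + v_{3} + v_{6} = 0  ⟹  sig = (3; —)
  {2,3,5}:  v_{2} + v_{3} + v_{5} = v_{8}  ⟹  sig = (3; 1)

Hence PRS(X_Σ) =
    (2; —)
    (2; 1)
    (2; 1)
    (2; 1)
    (2; 1)
    (2; 1)
    (2; 1,1)
    (2; 1,1)
    (2; 1,2)
    (2; 2,2)
    (3; —)
    (3; 1)


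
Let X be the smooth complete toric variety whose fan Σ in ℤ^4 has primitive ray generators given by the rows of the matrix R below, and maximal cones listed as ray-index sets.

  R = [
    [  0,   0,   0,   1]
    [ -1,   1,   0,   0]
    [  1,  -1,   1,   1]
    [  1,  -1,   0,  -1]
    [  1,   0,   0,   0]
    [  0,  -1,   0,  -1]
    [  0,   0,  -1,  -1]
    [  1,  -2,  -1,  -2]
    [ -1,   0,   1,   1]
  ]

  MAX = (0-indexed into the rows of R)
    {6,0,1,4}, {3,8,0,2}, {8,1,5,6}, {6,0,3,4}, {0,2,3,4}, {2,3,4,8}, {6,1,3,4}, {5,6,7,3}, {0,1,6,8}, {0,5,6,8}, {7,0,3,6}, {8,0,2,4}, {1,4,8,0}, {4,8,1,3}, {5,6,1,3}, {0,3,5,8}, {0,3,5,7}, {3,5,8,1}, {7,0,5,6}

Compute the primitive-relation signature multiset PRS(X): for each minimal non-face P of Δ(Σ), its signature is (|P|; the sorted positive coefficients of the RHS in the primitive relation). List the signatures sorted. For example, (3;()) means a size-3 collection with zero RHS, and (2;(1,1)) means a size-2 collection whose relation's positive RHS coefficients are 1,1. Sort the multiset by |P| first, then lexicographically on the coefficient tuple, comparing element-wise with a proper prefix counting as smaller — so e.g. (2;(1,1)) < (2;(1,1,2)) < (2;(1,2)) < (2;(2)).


Minimal non-faces — 14 found among 9 rays, 19 max cones:

  • {4,5}:  v_{4} + v_{5} = v_{3}  ⇒ sig = (2;(1))
  • {1,2}:  v_{1} + v_{2} = v_{4} + v_{8}  ⇒ sig = (2;(1,1))
  • {1,7}:  v_{1} + v_{7} = v_{5} + v_{6}  ⇒ sig = (2;(1,1))
  • {2,6}:  v_{2} + v_{6} = v_{0} + v_{3}  ⇒ sig = (2;(1,1))
  • {2,5}:  v_{2} + v_{5} = v_{0} + 2·v_{3} + v_{8}  ⇒ sig = (2;(1,1,2))
  • {4,7}:  v_{4} + v_{7} = v_{0} + 2·v_{3} + v_{6}  ⇒ sig = (2;(1,1,2))
  • {7,8}:  v_{7} + v_{8} = v_{0} + 2·v_{5}  ⇒ sig = (2;(1,2))
  • {2,7}:  v_{2} + v_{7} = 2·v_{0} + 2·v_{3} + v_{5}  ⇒ sig = (2;(1,2,2))
  • {0,1,3}:  v_{0} + v_{1} + v_{3} = 0  ⇒ sig = (3;())
  • {4,6,8}:  v_{4} + v_{6} + v_{8} = 0  ⇒ sig = (3;())
  • {3,6,8}:  v_{3} + v_{6} + v_{8} = v_{5}  ⇒ sig = (3;(1))
  • {0,1,5}:  v_{0} + v_{1} + v_{5} = v_{6} + v_{8}  ⇒ sig = (3;(1,1))
  • {0,3,4,8}:  v_{0} + v_{3} + v_{4} + v_{8} = v_{2}  ⇒ sig = (4;(1))
  • {0,3,5,6}:  v_{0} + v_{3} + v_{5} + v_{6} = v_{7}  ⇒ sig = (4;(1))

Signatures (|P|; sorted positive RHS coefficients), sorted:
[(2;(1)), (2;(1,1)), (2;(1,1)), (2;(1,1)), (2;(1,1,2)), (2;(1,1,2)), (2;(1,2)), (2;(1,2,2)), (3;()), (3;()), (3;(1)), (3;(1,1)), (4;(1)), (4;(1))]


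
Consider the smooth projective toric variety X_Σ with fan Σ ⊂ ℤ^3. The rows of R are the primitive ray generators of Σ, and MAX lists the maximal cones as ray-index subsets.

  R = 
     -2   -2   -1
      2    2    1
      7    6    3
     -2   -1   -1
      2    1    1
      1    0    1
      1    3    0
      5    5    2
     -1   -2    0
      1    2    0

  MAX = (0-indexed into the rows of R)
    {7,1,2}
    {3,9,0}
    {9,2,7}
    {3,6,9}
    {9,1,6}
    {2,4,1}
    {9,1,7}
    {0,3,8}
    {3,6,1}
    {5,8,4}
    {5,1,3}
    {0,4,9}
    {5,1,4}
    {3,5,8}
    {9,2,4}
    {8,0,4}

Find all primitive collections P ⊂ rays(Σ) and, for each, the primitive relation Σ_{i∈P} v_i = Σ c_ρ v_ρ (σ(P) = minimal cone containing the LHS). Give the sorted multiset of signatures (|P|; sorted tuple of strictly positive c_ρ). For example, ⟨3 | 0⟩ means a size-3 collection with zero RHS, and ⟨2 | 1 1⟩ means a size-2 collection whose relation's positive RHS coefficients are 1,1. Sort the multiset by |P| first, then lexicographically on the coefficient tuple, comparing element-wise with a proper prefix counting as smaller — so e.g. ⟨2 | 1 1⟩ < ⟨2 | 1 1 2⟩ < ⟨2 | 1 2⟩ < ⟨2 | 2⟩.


The 24 primitive collections of Σ (r=10, n=3):

  • {0,1}:  v_{0} + v_{1} = 0  so sig = ⟨2 | 0⟩
  • {3,4}:  v_{3} + v_{4} = 0  so sig = ⟨2 | 0⟩
  • {8,9}:  v_{8} + v_{9} = 0  so sig = ⟨2 | 0⟩
  • {0,5}:  v_{0} + v_{5} = v_{8}  so sig = ⟨2 | 1⟩
  • {1,8}:  v_{1} + v_{8} = v_{5}  so sig = ⟨2 | 1⟩
  • {2,3}:  v_{2} + v_{3} = v_{7}  so sig = ⟨2 | 1⟩
  • {4,7}:  v_{4} + v_{7} = v_{2}  so sig = ⟨2 | 1⟩
  • {5,9}:  v_{5} + v_{9} = v_{1}  so sig = ⟨2 | 1⟩
  • {0,6}:  v_{0} + v_{6} = v_{3} + v_{9}  so sig = ⟨2 | 1 1⟩
  • {0,7}:  v_{0} + v_{7} = v_{4} + v_{9}  so sig = ⟨2 | 1 1⟩
  • {3,7}:  v_{3} + v_{7} = v_{1} + v_{9}  so sig = ⟨2 | 1 1⟩
  • {4,6}:  v_{4} + v_{6} = v_{1} + v_{9}  so sig = ⟨2 | 1 1⟩
  • {6,8}:  v_{6} + v_{8} = v_{1} + v_{3}  so sig = ⟨2 | 1 1⟩
  • {7,8}:  v_{7} + v_{8} = v_{1} + v_{4}  so sig = ⟨2 | 1 1⟩
  • {2,6}:  v_{2} + v_{6} = v_{1} + v_{7} + v_{9}  so sig = ⟨2 | 1 1 1⟩
  • {0,2}:  v_{0} + v_{2} = 2·v_{4} + v_{9}  so sig = ⟨2 | 1 2⟩
  • {2,8}:  v_{2} + v_{8} = v_{1} + 2·v_{4}  so sig = ⟨2 | 1 2⟩
  • {5,6}:  v_{5} + v_{6} = 2·v_{1} + v_{3}  so sig = ⟨2 | 1 2⟩
  • {5,7}:  v_{5} + v_{7} = 2·v_{1} + v_{4}  so sig = ⟨2 | 1 2⟩
  • {2,5}:  v_{2} + v_{5} = 2·v_{1} + 2·v_{4}  so sig = ⟨2 | 2 2⟩
  • {6,7}:  v_{6} + v_{7} = 2·v_{1} + 2·v_{9}  so sig = ⟨2 | 2 2⟩
  • {1,3,9}:  v_{1} + v_{3} + v_{9} = v_{6}  so sig = ⟨3 | 1⟩
  • {1,4,9}:  v_{1} + v_{4} + v_{9} = v_{7}  so sig = ⟨3 | 1⟩
  • {1,2,9}:  v_{1} + v_{2} + v_{9} = 2·v_{7}  so sig = ⟨3 | 2⟩

Hence PRS(X_Σ) =
    ⟨2 | 0⟩
    ⟨2 | 0⟩
    ⟨2 | 0⟩
    ⟨2 | 1⟩
    ⟨2 | 1⟩
    ⟨2 | 1⟩
    ⟨2 | 1⟩
    ⟨2 | 1⟩
    ⟨2 | 1 1⟩
    ⟨2 | 1 1⟩
    ⟨2 | 1 1⟩
    ⟨2 | 1 1⟩
    ⟨2 | 1 1⟩
    ⟨2 | 1 1⟩
    ⟨2 | 1 1 1⟩
    ⟨2 | 1 2⟩
    ⟨2 | 1 2⟩
    ⟨2 | 1 2⟩
    ⟨2 | 1 2⟩
    ⟨2 | 2 2⟩
    ⟨2 | 2 2⟩
    ⟨3 | 1⟩
    ⟨3 | 1⟩
    ⟨3 | 2⟩


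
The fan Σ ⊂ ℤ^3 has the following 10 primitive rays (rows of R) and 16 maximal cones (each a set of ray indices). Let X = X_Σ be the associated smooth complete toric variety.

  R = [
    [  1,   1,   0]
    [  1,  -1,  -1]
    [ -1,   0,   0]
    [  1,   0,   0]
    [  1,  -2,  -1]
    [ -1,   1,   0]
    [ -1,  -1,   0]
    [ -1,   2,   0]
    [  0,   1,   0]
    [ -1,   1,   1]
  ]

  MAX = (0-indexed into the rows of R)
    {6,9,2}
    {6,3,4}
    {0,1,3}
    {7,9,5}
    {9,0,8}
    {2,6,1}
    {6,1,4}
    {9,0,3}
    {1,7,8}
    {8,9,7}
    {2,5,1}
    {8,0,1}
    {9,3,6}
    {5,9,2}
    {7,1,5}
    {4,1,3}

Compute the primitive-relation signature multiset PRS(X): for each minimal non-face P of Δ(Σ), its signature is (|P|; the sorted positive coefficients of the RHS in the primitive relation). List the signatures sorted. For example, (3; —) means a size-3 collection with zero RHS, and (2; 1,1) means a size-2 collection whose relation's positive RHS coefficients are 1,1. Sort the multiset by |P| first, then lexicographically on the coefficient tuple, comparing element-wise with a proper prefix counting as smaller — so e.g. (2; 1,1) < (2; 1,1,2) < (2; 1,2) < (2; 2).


Σ has 22 primitive collections:

  • {0,6}:  v_{0} + v_{6} = 0  →  sig = (2; —)
  • {1,9}:  v_{1} + v_{9} = 0  →  sig = (2; —)
  • {2,3}:  v_{2} + v_{3} = 0  →  sig = (2; —)
  • {0,2}:  v_{0} + v_{2} = v_{8}  →  sig = (2; 1)
  • {2,8}:  v_{2} + v_{8} = v_{5}  →  sig = (2; 1)
  • {3,5}:  v_{3} + v_{5} = v_{8}  →  sig = (2; 1)
  • {3,8}:  v_{3} + v_{8} = v_{0}  →  sig = (2; 1)
  • {4,8}:  v_{4} + v_{8} = v_{1}  →  sig = (2; 1)
  • {5,8}:  v_{5} + v_{8} = v_{7}  →  sig = (2; 1)
  • {6,8}:  v_{6} + v_{8} = v_{2}  →  sig = (2; 1)
  • {0,4}:  v_{0} + v_{4} = v_{1} + v_{3}  →  sig = (2; 1,1)
  • {2,4}:  v_{2} + v_{4} = v_{1} + v_{6}  →  sig = (2; 1,1)
  • {4,5}:  v_{4} + v_{5} = v_{1} + v_{2}  →  sig = (2; 1,1)
  • {4,7}:  v_{4} + v_{7} = v_{1} + v_{5}  →  sig = (2; 1,1)
  • {4,9}:  v_{4} + v_{9} = v_{3} + v_{6}  →  sig = (2; 1,1)
  • {6,7}:  v_{6} + v_{7} = v_{2} + v_{5}  →  sig = (2; 1,1)
  • {0,5}:  v_{0} + v_{5} = 2·v_{8}  →  sig = (2; 2)
  • {2,7}:  v_{2} + v_{7} = 2·v_{5}  →  sig = (2; 2)
  • {3,7}:  v_{3} + v_{7} = 2·v_{8}  →  sig = (2; 2)
  • {5,6}:  v_{5} + v_{6} = 2·v_{2}  →  sig = (2; 2)
  • {0,7}:  v_{0} + v_{7} = 3·v_{8}  →  sig = (2; 3)
  • {1,3,6}:  v_{1} + v_{3} + v_{6} = v_{4}  →  sig = (3; 1)

Signatures (|P|; sorted positive RHS coefficients), sorted:
    |P|=2: 21 collections, coeffs (), (), (), (1), (1), (1), (1), (1), (1), (1), (1,1), (1,1), (1,1), (1,1), (1,1), (1,1), (2), (2), (2), (2), (3)
    |P|=3: 1 collection, coeffs (1)


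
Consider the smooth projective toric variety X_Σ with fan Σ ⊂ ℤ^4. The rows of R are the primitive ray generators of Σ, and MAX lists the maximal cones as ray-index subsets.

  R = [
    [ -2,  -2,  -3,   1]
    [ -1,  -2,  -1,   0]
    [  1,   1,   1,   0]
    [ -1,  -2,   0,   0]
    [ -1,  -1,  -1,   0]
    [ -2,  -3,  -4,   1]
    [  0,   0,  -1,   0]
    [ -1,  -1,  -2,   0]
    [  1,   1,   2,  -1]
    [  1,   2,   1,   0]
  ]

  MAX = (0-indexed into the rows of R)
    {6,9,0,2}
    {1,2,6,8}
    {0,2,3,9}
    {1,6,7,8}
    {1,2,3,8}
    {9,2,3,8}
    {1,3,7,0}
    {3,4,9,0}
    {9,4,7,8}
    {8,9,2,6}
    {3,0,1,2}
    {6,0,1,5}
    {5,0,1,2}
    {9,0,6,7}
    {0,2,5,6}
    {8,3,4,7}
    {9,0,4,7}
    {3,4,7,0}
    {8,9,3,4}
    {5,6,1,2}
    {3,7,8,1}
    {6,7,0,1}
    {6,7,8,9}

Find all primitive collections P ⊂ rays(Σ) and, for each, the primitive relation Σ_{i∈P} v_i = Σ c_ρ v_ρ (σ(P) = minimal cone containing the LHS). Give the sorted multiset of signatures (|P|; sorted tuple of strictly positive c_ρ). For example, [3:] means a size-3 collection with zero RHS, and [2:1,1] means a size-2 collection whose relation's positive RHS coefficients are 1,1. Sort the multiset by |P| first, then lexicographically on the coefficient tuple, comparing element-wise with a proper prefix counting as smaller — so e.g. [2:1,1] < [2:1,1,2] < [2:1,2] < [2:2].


|primitive collections| = 14. Relations:

  P={1,9}:  v_{1} + v_{9} = 0  ⟹  sig = [2:]
  P={2,4}:  v_{2} + v_{4} = 0  ⟹  sig = [2:]
  P={0,8}:  v_{0} + v_{8} = v_{4}  ⟹  sig = [2:1]
  P={2,7}:  v_{2} + v_{7} = v_{6}  ⟹  sig = [2:1]
  P={3,6}:  v_{3} + v_{6} = v_{1}  ⟹  sig = [2:1]
  P={4,6}:  v_{4} + v_{6} = v_{7}  ⟹  sig = [2:1]
  P={1,4}:  v_{1} + v_{4} = v_{3} + v_{7}  ⟹  sig = [2:1,1]
  P={5,8}:  v_{5} + v_{8} = v_{1} + v_{6}  ⟹  sig = [2:1,1]
  P={4,5}:  v_{4} + v_{5} = v_{0} + v_{1} + v_{6}  ⟹  sig = [2:1,1,1]
  P={5,9}:  v_{5} + v_{9} = v_{0} + v_{2} + v_{6}  ⟹  sig = [2:1,1,1]
  P={3,5}:  v_{3} + v_{5} = v_{0} + 2·v_{1} + v_{2}  ⟹  sig = [2:1,1,2]
  P={5,7}:  v_{5} + v_{7} = v_{0} + v_{1} + 2·v_{6}  ⟹  sig = [2:1,1,2]
  P={3,7,9}:  v_{3} + v_{7} + v_{9} = v_{4}  ⟹  sig = [3:1]
  P={0,1,2,6}:  v_{0} + v_{1} + v_{2} + v_{6} = v_{5}  ⟹  sig = [4:1]

Signatures (|P|; sorted positive RHS coefficients), sorted:
[[2:], [2:], [2:1], [2:1], [2:1], [2:1], [2:1,1], [2:1,1], [2:1,1,1], [2:1,1,1], [2:1,1,2], [2:1,1,2], [3:1], [4:1]]


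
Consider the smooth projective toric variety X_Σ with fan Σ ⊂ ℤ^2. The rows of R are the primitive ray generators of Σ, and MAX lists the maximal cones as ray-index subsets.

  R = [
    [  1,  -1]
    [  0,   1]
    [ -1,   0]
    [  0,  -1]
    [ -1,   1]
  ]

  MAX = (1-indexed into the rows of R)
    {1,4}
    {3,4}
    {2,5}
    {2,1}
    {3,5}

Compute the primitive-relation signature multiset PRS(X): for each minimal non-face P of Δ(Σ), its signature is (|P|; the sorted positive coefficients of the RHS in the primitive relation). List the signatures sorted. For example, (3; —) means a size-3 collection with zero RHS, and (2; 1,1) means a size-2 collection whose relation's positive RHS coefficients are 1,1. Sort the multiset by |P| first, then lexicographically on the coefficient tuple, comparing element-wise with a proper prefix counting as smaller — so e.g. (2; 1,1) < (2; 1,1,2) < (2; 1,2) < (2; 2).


Δ(Σ) — 5 vertices, 5 min non-faces:

  P = {1,5}:  v_{1} + v_{5} = 0 — sig = (2; —)
  P = {2,4}:  v_{2} + v_{4} = 0 — sig = (2; —)
  P = {1,3}:  v_{1} + v_{3} = v_{4} — sig = (2; 1)
  P = {2,3}:  v_{2} + v_{3} = v_{5} — sig = (2; 1)
  P = {4,5}:  v_{4} + v_{5} = v_{3} — sig = (2; 1)

so the primitive-relation signature multiset is
    (2; —)
    (2; —)
    (2; 1)
    (2; 1)
    (2; 1)


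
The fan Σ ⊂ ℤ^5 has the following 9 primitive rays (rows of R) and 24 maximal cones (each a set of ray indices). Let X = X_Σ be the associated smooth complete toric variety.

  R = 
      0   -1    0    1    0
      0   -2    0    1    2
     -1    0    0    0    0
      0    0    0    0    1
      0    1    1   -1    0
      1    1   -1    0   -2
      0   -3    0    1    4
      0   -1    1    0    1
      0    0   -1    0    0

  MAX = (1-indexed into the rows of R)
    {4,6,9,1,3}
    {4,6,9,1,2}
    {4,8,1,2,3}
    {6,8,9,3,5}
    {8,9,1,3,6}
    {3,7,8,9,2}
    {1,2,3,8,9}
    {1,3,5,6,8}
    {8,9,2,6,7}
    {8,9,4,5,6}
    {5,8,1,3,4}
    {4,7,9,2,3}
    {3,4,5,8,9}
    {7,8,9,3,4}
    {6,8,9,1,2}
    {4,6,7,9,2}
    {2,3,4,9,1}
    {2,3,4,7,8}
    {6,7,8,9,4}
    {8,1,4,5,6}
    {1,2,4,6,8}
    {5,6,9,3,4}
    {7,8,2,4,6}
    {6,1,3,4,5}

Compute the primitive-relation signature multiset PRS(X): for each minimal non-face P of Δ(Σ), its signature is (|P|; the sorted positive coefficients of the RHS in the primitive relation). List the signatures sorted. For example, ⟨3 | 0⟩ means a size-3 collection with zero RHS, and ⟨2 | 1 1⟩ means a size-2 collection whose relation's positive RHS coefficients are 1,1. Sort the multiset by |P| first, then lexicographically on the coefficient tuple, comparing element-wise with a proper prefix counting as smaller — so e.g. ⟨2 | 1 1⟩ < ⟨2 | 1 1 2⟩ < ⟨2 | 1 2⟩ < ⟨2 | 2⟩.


Σ has 9 primitive collections:

  P={2,5}:  v_{2} + v_{5} = v_{4} + v_{8}  →  sig = ⟨2 | 1 1⟩
  P={5,7}:  v_{5} + v_{7} = 2·v_{4} + 2·v_{8} + v_{9}  →  sig = ⟨2 | 1 2 2⟩
  P={1,7}:  v_{1} + v_{7} = 2·v_{2}  →  sig = ⟨2 | 2⟩
  P={1,5,9}:  v_{1} + v_{5} + v_{9} = 0  →  sig = ⟨3 | 0⟩
  P={2,3,6}:  v_{2} + v_{3} + v_{6} = v_{1} + v_{9}  →  sig = ⟨3 | 1 1⟩
  P={3,6,7}:  v_{3} + v_{6} + v_{7} = v_{2} + v_{9}  →  sig = ⟨3 | 1 1⟩
  P={3,4,6,8}:  v_{3} + v_{4} + v_{6} + v_{8} = 0  →  sig = ⟨4 | 0⟩
  P={1,4,8,9}:  v_{1} + v_{4} + v_{8} + v_{9} = v_{2}  →  sig = ⟨4 | 1⟩
  P={2,4,8,9}:  v_{2} + v_{4} + v_{8} + v_{9} = v_{7}  →  sig = ⟨4 | 1⟩

Hence PRS(X_Σ) =
    ⟨2 | 1 1⟩
    ⟨2 | 1 2 2⟩
    ⟨2 | 2⟩
    ⟨3 | 0⟩
    ⟨3 | 1 1⟩
    ⟨3 | 1 1⟩
    ⟨4 | 0⟩
    ⟨4 | 1⟩
    ⟨4 | 1⟩


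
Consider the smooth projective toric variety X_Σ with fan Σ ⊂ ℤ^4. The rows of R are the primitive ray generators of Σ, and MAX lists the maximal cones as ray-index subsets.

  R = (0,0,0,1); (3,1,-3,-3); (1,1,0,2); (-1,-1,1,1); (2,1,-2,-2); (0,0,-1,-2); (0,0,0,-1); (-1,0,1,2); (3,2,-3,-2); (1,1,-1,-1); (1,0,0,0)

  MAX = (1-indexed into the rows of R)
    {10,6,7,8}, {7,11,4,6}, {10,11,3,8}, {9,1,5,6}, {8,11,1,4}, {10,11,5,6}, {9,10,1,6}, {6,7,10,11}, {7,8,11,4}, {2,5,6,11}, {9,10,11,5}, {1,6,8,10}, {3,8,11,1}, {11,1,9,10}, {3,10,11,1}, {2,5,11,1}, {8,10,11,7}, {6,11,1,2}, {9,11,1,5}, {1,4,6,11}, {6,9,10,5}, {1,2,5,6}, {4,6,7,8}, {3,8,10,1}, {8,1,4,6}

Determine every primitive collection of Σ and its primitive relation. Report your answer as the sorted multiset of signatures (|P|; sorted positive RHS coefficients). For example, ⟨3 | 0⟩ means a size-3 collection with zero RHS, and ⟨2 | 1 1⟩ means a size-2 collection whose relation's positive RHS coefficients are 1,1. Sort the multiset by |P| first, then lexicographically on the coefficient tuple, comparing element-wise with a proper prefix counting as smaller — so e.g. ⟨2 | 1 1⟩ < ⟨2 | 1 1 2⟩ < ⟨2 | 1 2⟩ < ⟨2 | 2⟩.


25 minimal non-faces of Δ(Σ) (on 11 rays):

  P = {1,7}:  v_{1} + v_{7} = 0  ⇒ sig = ⟨2 | 0⟩
  P = {4,10}:  v_{4} + v_{10} = 0  ⇒ sig = ⟨2 | 0⟩
  P = {2,8}:  v_{2} + v_{8} = v_{1} + v_{5}  ⇒ sig = ⟨2 | 1 1⟩
  P = {3,6}:  v_{3} + v_{6} = v_{1} + v_{10}  ⇒ sig = ⟨2 | 1 1⟩
  P = {4,9}:  v_{4} + v_{9} = v_{1} + v_{5}  ⇒ sig = ⟨2 | 1 1⟩
  P = {5,8}:  v_{5} + v_{8} = v_{1} + v_{10}  ⇒ sig = ⟨2 | 1 1⟩
  P = {7,9}:  v_{7} + v_{9} = v_{5} + v_{10}  ⇒ sig = ⟨2 | 1 1⟩
  P = {2,3}:  v_{2} + v_{3} = v_{1} + v_{9} + v_{11}  ⇒ sig = ⟨2 | 1 1 1⟩
  P = {2,7}:  v_{2} + v_{7} = v_{5} + v_{6} + v_{11}  ⇒ sig = ⟨2 | 1 1 1⟩
  P = {3,4}:  v_{3} + v_{4} = v_{1} + v_{8} + v_{11}  ⇒ sig = ⟨2 | 1 1 1⟩
  P = {3,7}:  v_{3} + v_{7} = v_{8} + v_{10} + v_{11}  ⇒ sig = ⟨2 | 1 1 1⟩
  P = {4,5}:  v_{4} + v_{5} = v_{1} + v_{6} + v_{11}  ⇒ sig = ⟨2 | 1 1 1⟩
  P = {5,7}:  v_{5} + v_{7} = v_{6} + v_{10} + v_{11}  ⇒ sig = ⟨2 | 1 1 1⟩
  P = {3,5}:  v_{3} + v_{5} = 2·v_{1} + 2·v_{10} + v_{11}  ⇒ sig = ⟨2 | 1 2 2⟩
  P = {2,9}:  v_{2} + v_{9} = v_{1} + 3·v_{5}  ⇒ sig = ⟨2 | 1 3⟩
  P = {3,9}:  v_{3} + v_{9} = 3·v_{1} + 3·v_{10} + v_{11}  ⇒ sig = ⟨2 | 1 3 3⟩
  P = {2,10}:  v_{2} + v_{10} = 2·v_{5}  ⇒ sig = ⟨2 | 2⟩
  P = {8,9}:  v_{8} + v_{9} = 2·v_{1} + 2·v_{10}  ⇒ sig = ⟨2 | 2 2⟩
  P = {2,4}:  v_{2} + v_{4} = 2·v_{1} + 2·v_{6} + 2·v_{11}  ⇒ sig = ⟨2 | 2 2 2⟩
  P = {6,8,11}:  v_{6} + v_{8} + v_{11} = 0  ⇒ sig = ⟨3 | 0⟩
  P = {1,5,10}:  v_{1} + v_{5} + v_{10} = v_{9}  ⇒ sig = ⟨3 | 1⟩
  P = {6,9,11}:  v_{6} + v_{9} + v_{11} = 2·v_{5}  ⇒ sig = ⟨3 | 2⟩
  P = {1,5,6,11}:  v_{1} + v_{5} + v_{6} + v_{11} = v_{2}  ⇒ sig = ⟨4 | 1⟩
  P = {1,6,10,11}:  v_{1} + v_{6} + v_{10} + v_{11} = v_{5}  ⇒ sig = ⟨4 | 1⟩
  P = {1,8,10,11}:  v_{1} + v_{8} + v_{10} + v_{11} = v_{3}  ⇒ sig = ⟨4 | 1⟩

so the primitive-relation signature multiset is
{ ⟨2 | 0⟩ ×2,  ⟨2 | 1 1⟩ ×5,  ⟨2 | 1 1 1⟩ ×6,  ⟨2 | 1 2 2⟩,  ⟨2 | 1 3⟩,  ⟨2 | 1 3 3⟩,  ⟨2 | 2⟩,  ⟨2 | 2 2⟩,  ⟨2 | 2 2 2⟩,  ⟨3 | 0⟩,  ⟨3 | 1⟩,  ⟨3 | 2⟩,  ⟨4 | 1⟩ ×3 }


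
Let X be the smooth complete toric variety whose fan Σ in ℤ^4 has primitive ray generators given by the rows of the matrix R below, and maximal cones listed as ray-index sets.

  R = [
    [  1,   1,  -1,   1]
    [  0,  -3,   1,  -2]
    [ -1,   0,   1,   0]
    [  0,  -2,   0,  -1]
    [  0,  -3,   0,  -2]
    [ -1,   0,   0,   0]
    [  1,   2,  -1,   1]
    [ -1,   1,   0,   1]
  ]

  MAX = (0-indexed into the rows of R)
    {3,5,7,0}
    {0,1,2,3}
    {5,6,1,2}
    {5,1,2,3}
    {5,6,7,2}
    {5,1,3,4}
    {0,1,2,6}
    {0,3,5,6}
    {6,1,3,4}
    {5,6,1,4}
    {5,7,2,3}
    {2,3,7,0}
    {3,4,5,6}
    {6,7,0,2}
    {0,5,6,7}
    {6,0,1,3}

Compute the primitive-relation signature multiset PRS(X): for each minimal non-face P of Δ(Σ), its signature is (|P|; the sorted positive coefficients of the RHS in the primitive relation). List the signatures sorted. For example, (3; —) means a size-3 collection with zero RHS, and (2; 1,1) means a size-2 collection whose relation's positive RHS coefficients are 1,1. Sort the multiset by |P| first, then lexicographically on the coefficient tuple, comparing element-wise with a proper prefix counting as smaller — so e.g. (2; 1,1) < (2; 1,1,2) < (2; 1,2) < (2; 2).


Minimal non-faces — 9 found among 8 rays, 16 max cones:

  {1,7}:  v_{1} + v_{7} = v_{2} + v_{3}  so sig = (2; 1,1)
  {2,4}:  v_{2} + v_{4} = v_{1} + v_{5}  so sig = (2; 1,1)
  {4,7}:  v_{4} + v_{7} = v_{3} + v_{5}  so sig = (2; 1,1)
  {0,4}:  v_{0} + v_{4} = 2·v_{3} + v_{6}  so sig = (2; 1,2)
  {2,3,6}:  v_{2} + v_{3} + v_{6} = 0  so sig = (3; —)
  {0,1,5}:  v_{0} + v_{1} + v_{5} = v_{3}  so sig = (3; 1)
  {0,2,5}:  v_{0} + v_{2} + v_{5} = v_{7}  so sig = (3; 1)
  {3,6,7}:  v_{3} + v_{6} + v_{7} = v_{0} + v_{5}  so sig = (3; 1,1)
  {1,3,5,6}:  v_{1} + v_{3} + v_{5} + v_{6} = v_{4}  so sig = (4; 1)

Sorted signature multiset PRS(X):
    (2; 1,1)
    (2; 1,1)
    (2; 1,1)
    (2; 1,2)
    (3; —)
    (3; 1)
    (3; 1)
    (3; 1,1)
    (4; 1)


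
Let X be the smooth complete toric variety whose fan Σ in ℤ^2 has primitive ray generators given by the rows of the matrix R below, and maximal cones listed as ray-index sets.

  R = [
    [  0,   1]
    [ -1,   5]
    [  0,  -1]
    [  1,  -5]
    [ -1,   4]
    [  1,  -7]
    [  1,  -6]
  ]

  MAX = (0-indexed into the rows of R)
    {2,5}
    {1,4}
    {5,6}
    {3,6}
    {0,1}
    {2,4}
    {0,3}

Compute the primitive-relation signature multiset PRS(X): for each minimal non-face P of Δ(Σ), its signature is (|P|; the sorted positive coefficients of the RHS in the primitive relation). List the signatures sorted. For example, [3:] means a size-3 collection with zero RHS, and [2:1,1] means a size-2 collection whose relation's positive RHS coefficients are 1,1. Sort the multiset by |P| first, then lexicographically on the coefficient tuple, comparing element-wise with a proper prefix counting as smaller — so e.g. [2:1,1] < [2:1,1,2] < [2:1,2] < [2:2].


Primitive collections (14):

  P = {0,2}:  v_{0} + v_{2} = 0  →  sig = [2:]
  P = {1,3}:  v_{1} + v_{3} = 0  →  sig = [2:]
  P = {0,4}:  v_{0} + v_{4} = v_{1}  →  sig = [2:1]
  P = {0,5}:  v_{0} + v_{5} = v_{6}  →  sig = [2:1]
  P = {0,6}:  v_{0} + v_{6} = v_{3}  →  sig = [2:1]
  P = {1,2}:  v_{1} + v_{2} = v_{4}  →  sig = [2:1]
  P = {1,6}:  v_{1} + v_{6} = v_{2}  →  sig = [2:1]
  P = {2,3}:  v_{2} + v_{3} = v_{6}  →  sig = [2:1]
  P = {2,6}:  v_{2} + v_{6} = v_{5}  →  sig = [2:1]
  P = {3,4}:  v_{3} + v_{4} = v_{2}  →  sig = [2:1]
  P = {1,5}:  v_{1} + v_{5} = 2·v_{2}  →  sig = [2:2]
  P = {3,5}:  v_{3} + v_{5} = 2·v_{6}  →  sig = [2:2]
  P = {4,6}:  v_{4} + v_{6} = 2·v_{2}  →  sig = [2:2]
  P = {4,5}:  v_{4} + v_{5} = 3·v_{2}  →  sig = [2:3]

Signatures (|P|; sorted positive RHS coefficients), sorted:
{ [2:] ×2,  [2:1] ×8,  [2:2] ×3,  [2:3] }


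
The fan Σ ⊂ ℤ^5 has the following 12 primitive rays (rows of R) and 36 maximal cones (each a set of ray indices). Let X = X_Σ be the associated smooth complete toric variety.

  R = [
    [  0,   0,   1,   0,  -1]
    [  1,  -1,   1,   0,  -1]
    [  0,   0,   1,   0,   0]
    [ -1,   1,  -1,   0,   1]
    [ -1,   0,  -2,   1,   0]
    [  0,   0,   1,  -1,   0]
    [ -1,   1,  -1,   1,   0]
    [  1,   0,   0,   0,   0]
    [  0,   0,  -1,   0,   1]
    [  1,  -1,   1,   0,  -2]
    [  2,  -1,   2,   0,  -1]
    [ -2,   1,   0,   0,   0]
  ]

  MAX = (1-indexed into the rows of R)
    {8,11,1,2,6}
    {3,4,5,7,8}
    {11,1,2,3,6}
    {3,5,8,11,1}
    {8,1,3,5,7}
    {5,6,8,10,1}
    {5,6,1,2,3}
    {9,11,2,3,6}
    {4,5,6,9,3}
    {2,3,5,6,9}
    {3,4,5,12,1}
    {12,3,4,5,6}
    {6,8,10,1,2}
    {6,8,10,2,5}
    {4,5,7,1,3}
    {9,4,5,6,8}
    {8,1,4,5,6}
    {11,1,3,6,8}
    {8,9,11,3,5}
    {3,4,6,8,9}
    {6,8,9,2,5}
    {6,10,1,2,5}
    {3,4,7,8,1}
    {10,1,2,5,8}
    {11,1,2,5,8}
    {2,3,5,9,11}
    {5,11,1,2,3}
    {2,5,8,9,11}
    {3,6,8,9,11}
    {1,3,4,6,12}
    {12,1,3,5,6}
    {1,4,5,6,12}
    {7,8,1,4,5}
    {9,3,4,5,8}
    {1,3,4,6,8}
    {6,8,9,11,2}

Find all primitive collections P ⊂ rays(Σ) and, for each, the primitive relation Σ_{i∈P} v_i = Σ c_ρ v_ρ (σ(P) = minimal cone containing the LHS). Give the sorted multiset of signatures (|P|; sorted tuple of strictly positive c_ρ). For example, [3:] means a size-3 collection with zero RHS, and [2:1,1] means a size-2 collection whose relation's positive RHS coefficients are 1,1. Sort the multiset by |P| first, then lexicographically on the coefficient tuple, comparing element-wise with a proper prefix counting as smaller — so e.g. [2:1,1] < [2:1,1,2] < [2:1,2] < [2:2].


Minimal non-faces — 24 found among 12 rays, 36 max cones:

  P = {1,9}:  v_{1} + v_{9} = 0 ; sig = [2:]
  P = {2,4}:  v_{2} + v_{4} = 0 ; sig = [2:]
  P = {3,10}:  v_{3} + v_{10} = v_{1} + v_{2} ; sig = [2:1,1]
  P = {4,11}:  v_{4} + v_{11} = v_{3} + v_{8} ; sig = [2:1,1]
  P = {6,7}:  v_{6} + v_{7} = v_{1} + v_{4} ; sig = [2:1,1]
  P = {8,12}:  v_{8} + v_{12} = v_{1} + v_{4} ; sig = [2:1,1]
  P = {11,12}:  v_{11} + v_{12} = v_{1} + v_{3} ; sig = [2:1,1]
  P = {2,7}:  v_{2} + v_{7} = v_{1} + v_{3} + v_{5} + v_{8} ; sig = [2:1,1,1,1]
  P = {2,12}:  v_{2} + v_{12} = v_{1} + v_{3} + v_{5} + v_{6} ; sig = [2:1,1,1,1]
  P = {4,10}:  v_{4} + v_{10} = v_{1} + v_{5} + v_{6} + v_{8} ; sig = [2:1,1,1,1]
  P = {7,9}:  v_{7} + v_{9} = v_{3} + v_{4} + v_{5} + v_{8} ; sig = [2:1,1,1,1]
  P = {9,10}:  v_{9} + v_{10} = v_{2} + v_{5} + v_{6} + v_{8} ; sig = [2:1,1,1,1]
  P = {9,12}:  v_{9} + v_{12} = v_{3} + v_{4} + v_{5} + v_{6} ; sig = [2:1,1,1,1]
  P = {7,10}:  v_{7} + v_{10} = 2·v_{1} + v_{5} + v_{8} ; sig = [2:1,1,2]
  P = {10,11}:  v_{10} + v_{11} = v_{1} + 2·v_{2} + v_{8} ; sig = [2:1,1,2]
  P = {10,12}:  v_{10} + v_{12} = 2·v_{1} + v_{5} + v_{6} ; sig = [2:1,1,2]
  P = {7,11}:  v_{7} + v_{11} = v_{1} + 2·v_{3} + v_{5} + 2·v_{8} ; sig = [2:1,1,2,2]
  P = {7,12}:  v_{7} + v_{12} = 2·v_{1} + v_{3} + 2·v_{4} + v_{5} ; sig = [2:1,1,2,2]
  P = {2,3,8}:  v_{2} + v_{3} + v_{8} = v_{11} ; sig = [3:1]
  P = {5,6,11}:  v_{5} + v_{6} + v_{11} = v_{2} ; sig = [3:1]
  P = {3,5,6,8}:  v_{3} + v_{5} + v_{6} + v_{8} = 0 ; sig = [4:]
  P = {1,2,5,6,8}:  v_{1} + v_{2} + v_{5} + v_{6} + v_{8} = v_{10} ; sig = [5:1]
  P = {1,3,4,5,6}:  v_{1} + v_{3} + v_{4} + v_{5} + v_{6} = v_{12} ; sig = [5:1]
  P = {1,3,4,5,8}:  v_{1} + v_{3} + v_{4} + v_{5} + v_{8} = v_{7} ; sig = [5:1]

Signatures (|P|; sorted positive RHS coefficients), sorted:
[[2:], [2:], [2:1,1], [2:1,1], [2:1,1], [2:1,1], [2:1,1], [2:1,1,1,1], [2:1,1,1,1], [2:1,1,1,1], [2:1,1,1,1], [2:1,1,1,1], [2:1,1,1,1], [2:1,1,2], [2:1,1,2], [2:1,1,2], [2:1,1,2,2], [2:1,1,2,2], [3:1], [3:1], [4:], [5:1], [5:1], [5:1]]


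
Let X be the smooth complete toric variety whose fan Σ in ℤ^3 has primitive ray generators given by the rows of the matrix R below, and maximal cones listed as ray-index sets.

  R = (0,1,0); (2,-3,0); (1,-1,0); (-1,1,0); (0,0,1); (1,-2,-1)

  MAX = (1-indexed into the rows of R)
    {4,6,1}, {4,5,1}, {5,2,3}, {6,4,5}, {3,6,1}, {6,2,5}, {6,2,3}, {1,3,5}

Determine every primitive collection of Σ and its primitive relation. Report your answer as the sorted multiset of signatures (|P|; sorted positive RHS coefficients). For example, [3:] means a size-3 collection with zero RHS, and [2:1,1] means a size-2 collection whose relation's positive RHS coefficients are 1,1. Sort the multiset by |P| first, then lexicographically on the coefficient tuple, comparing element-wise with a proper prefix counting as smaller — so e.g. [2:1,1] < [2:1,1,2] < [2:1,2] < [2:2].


Σ has 5 primitive collections:

  • {3,4}:  v_{3} + v_{4} = 0 ; sig = [2:]
  • {2,4}:  v_{2} + v_{4} = v_{5} + v_{6} ; sig = [2:1,1]
  • {1,2}:  v_{1} + v_{2} = 2·v_{3} ; sig = [2:2]
  • {1,5,6}:  v_{1} + v_{5} + v_{6} = v_{3} ; sig = [3:1]
  • {3,5,6}:  v_{3} + v_{5} + v_{6} = v_{2} ; sig = [3:1]

Signatures (|P|; sorted positive RHS coefficients), sorted:
    |P|=2: 3 collections, coeffs (), (1,1), (2)
    |P|=3: 2 collections, coeffs (1), (1)


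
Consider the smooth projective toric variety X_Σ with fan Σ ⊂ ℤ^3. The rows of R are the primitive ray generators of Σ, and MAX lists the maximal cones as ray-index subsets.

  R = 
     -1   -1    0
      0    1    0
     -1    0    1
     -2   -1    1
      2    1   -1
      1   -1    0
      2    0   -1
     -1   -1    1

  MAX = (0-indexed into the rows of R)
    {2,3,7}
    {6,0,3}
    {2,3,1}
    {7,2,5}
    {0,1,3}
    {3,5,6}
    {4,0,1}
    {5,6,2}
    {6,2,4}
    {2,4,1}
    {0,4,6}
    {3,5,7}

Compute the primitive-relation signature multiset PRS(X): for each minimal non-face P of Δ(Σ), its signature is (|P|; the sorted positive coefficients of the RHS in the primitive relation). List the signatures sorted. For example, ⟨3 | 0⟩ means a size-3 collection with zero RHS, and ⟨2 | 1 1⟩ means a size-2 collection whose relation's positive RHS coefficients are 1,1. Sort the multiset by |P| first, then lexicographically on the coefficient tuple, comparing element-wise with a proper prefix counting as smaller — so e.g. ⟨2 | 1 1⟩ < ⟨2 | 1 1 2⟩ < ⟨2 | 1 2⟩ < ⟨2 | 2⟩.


|primitive collections| = 12. Relations:

  {3,4}:  v_{3} + v_{4} = 0  ⇒ sig = ⟨2 | 0⟩
  {0,2}:  v_{0} + v_{2} = v_{3}  ⇒ sig = ⟨2 | 1⟩
  {1,6}:  v_{1} + v_{6} = v_{4}  ⇒ sig = ⟨2 | 1⟩
  {1,7}:  v_{1} + v_{7} = v_{2}  ⇒ sig = ⟨2 | 1⟩
  {6,7}:  v_{6} + v_{7} = v_{5}  ⇒ sig = ⟨2 | 1⟩
  {1,5}:  v_{1} + v_{5} = v_{2} + v_{6}  ⇒ sig = ⟨2 | 1 1⟩
  {4,7}:  v_{4} + v_{7} = v_{2} + v_{6}  ⇒ sig = ⟨2 | 1 1⟩
  {0,7}:  v_{0} + v_{7} = 2·v_{3} + v_{6}  ⇒ sig = ⟨2 | 1 2⟩
  {4,5}:  v_{4} + v_{5} = v_{2} + 2·v_{6}  ⇒ sig = ⟨2 | 1 2⟩
  {0,5}:  v_{0} + v_{5} = 2·v_{3} + 2·v_{6}  ⇒ sig = ⟨2 | 2 2⟩
  {2,3,6}:  v_{2} + v_{3} + v_{6} = v_{7}  ⇒ sig = ⟨3 | 1⟩
  {2,3,5}:  v_{2} + v_{3} + v_{5} = 2·v_{7}  ⇒ sig = ⟨3 | 2⟩

Sorted signature multiset PRS(X):
    |P|=2: 10 collections, coeffs (), (1), (1), (1), (1), (1,1), (1,1), (1,2), (1,2), (2,2)
    |P|=3: 2 collections, coeffs (1), (2)


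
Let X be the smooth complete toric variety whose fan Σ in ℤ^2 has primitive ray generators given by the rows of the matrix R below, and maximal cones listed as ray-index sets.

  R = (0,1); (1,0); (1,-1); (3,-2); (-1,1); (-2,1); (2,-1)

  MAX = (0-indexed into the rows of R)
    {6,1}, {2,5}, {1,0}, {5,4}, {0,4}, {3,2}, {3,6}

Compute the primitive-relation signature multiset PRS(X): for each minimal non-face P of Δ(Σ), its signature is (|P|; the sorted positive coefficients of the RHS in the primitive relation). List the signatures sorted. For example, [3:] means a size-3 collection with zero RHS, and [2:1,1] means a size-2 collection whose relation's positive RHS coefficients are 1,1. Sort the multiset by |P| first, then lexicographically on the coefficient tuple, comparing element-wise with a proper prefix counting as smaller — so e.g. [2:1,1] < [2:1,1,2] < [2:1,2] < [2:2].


14 collections generate NE(X_Σ); each relation:

  P = {2,4}:  v_{2} + v_{4} = 0  ⇒ sig = [2:]
  P = {5,6}:  v_{5} + v_{6} = 0  ⇒ sig = [2:]
  P = {0,2}:  v_{0} + v_{2} = v_{1}  ⇒ sig = [2:1]
  P = {1,2}:  v_{1} + v_{2} = v_{6}  ⇒ sig = [2:1]
  P = {1,4}:  v_{1} + v_{4} = v_{0}  ⇒ sig = [2:1]
  P = {1,5}:  v_{1} + v_{5} = v_{4}  ⇒ sig = [2:1]
  P = {2,6}:  v_{2} + v_{6} = v_{3}  ⇒ sig = [2:1]
  P = {3,4}:  v_{3} + v_{4} = v_{6}  ⇒ sig = [2:1]
  P = {3,5}:  v_{3} + v_{5} = v_{2}  ⇒ sig = [2:1]
  P = {4,6}:  v_{4} + v_{6} = v_{1}  ⇒ sig = [2:1]
  P = {0,3}:  v_{0} + v_{3} = v_{1} + v_{6}  ⇒ sig = [2:1,1]
  P = {0,5}:  v_{0} + v_{5} = 2·v_{4}  ⇒ sig = [2:2]
  P = {0,6}:  v_{0} + v_{6} = 2·v_{1}  ⇒ sig = [2:2]
  P = {1,3}:  v_{1} + v_{3} = 2·v_{6}  ⇒ sig = [2:2]

so the primitive-relation signature multiset is
[[2:], [2:], [2:1], [2:1], [2:1], [2:1], [2:1], [2:1], [2:1], [2:1], [2:1,1], [2:2], [2:2], [2:2]]
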